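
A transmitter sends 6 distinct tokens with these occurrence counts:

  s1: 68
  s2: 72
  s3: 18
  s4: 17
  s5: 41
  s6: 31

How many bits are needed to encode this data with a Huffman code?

595

Build the Huffman tree bottom-up:
merge s4(17) and s3(18): 35
merge s6(31) and 35: 66
merge s5(41) and 66: 107
merge s1(68) and s2(72): 140
merge 107 and 140: 247
Total encoded bits = sum of merged weights = 35 + 66 + 107 + 140 + 247 = 595.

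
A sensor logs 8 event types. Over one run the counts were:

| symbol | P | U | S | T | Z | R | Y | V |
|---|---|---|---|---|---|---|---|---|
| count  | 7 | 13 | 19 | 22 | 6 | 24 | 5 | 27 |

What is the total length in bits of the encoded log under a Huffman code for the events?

Build the Huffman tree bottom-up:
merge Y(5) and Z(6): 11
merge P(7) and 11: 18
merge U(13) and 18: 31
merge S(19) and T(22): 41
merge R(24) and V(27): 51
merge 31 and 41: 72
merge 51 and 72: 123
The encoded length is the sum of every internal node's weight: 11 + 18 + 31 + 41 + 51 + 72 + 123 = 347 bits.

347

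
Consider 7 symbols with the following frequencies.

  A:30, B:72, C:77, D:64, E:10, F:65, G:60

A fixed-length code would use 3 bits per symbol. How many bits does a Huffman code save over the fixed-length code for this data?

109

Fixed-length: 3 bits × 378 symbols = 1134 bits.
Huffman merges:
E(10) + A(30) → 40
40 + G(60) → 100
D(64) + F(65) → 129
B(72) + C(77) → 149
100 + 129 → 229
149 + 229 → 378
Huffman total = 40 + 100 + 129 + 149 + 229 + 378 = 1025 bits.
Saving = 1134 − 1025 = 109 bits.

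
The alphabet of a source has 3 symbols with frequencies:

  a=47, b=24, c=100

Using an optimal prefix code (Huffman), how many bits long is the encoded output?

242

Build the Huffman tree bottom-up:
combine b(24), a(47) → 71
combine 71, c(100) → 171
Each symbol's bit-cost is frequency × depth; summing gives 242 bits (equivalently 71 + 171).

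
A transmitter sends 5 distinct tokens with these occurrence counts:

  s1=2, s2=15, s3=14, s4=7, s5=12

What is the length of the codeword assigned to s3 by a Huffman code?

Build the tree from the bottom:
merge s1(2) and s4(7): 9
merge 9 and s5(12): 21
merge s3(14) and s2(15): 29
merge 21 and 29: 50
s3's leaf is at depth 2, giving a 2-bit codeword.

2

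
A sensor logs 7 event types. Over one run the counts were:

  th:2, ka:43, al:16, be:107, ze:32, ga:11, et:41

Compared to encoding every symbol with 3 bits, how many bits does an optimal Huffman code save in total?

Fixed-length: 3 bits × 252 symbols = 756 bits.
Huffman merges:
th(2) + ga(11) → 13
13 + al(16) → 29
29 + ze(32) → 61
et(41) + ka(43) → 84
61 + 84 → 145
be(107) + 145 → 252
Huffman total = 13 + 29 + 61 + 84 + 145 + 252 = 584 bits.
Saving = 756 − 584 = 172 bits.

172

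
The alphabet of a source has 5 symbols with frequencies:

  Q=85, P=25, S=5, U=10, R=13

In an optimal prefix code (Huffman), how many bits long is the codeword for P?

2

Repeatedly merge the two smallest:
combine S(5), U(10) → 15
combine R(13), 15 → 28
combine P(25), 28 → 53
combine 53, Q(85) → 138
The subtree containing P is merged 2 times, so code length = 2.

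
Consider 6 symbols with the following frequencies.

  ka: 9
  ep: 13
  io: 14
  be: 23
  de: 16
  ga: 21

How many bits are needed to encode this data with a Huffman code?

Merge the two smallest weights repeatedly:
ka(9) + ep(13) → 22
io(14) + de(16) → 30
ga(21) + 22 → 43
be(23) + 30 → 53
43 + 53 → 96
Total encoded bits = sum of merged weights = 22 + 30 + 43 + 53 + 96 = 244.

244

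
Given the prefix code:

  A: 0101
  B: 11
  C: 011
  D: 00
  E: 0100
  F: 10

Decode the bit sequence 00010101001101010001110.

DAEBADCF

Read left to right; each codeword is recognised as soon as it completes (prefix code):
  00→D | 0101→A | 0100→E | 11→B | 0101→A | 00→D | 011→C | 10→F
Decoded message: DAEBADCF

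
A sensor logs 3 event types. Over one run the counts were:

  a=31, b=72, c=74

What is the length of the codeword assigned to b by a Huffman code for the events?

2

Repeatedly merge the two smallest:
a(31) + b(72) → 103
c(74) + 103 → 177
b sits 2 levels below the root, so its codeword is 2 bits.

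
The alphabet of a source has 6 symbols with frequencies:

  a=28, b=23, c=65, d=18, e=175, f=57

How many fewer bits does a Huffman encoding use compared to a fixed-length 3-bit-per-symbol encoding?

Fixed-length: 3 bits × 366 symbols = 1098 bits.
Huffman merges:
d(18) + b(23) → 41
a(28) + 41 → 69
f(57) + c(65) → 122
69 + 122 → 191
e(175) + 191 → 366
Huffman total = 41 + 69 + 122 + 191 + 366 = 789 bits.
Saving = 1098 − 789 = 309 bits.

309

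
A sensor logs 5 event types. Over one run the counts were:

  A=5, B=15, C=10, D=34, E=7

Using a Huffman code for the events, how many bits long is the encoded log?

Merge the two smallest weights repeatedly:
A(5) + E(7) → 12
C(10) + 12 → 22
B(15) + 22 → 37
D(34) + 37 → 71
The encoded length is the sum of every internal node's weight: 12 + 22 + 37 + 71 = 142 bits.

142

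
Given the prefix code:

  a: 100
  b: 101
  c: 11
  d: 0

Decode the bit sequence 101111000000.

Read left to right; each codeword is recognised as soon as it completes (prefix code):
  101→b | 11→c | 100→a | 0→d | 0→d | 0→d | 0→d
Decoded message: bcadddd

bcadddd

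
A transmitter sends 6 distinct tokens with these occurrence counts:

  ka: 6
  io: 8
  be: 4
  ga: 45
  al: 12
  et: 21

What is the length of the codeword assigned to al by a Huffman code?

3

Huffman merges, smallest pair first:
merge be(4) and ka(6): 10
merge io(8) and 10: 18
merge al(12) and 18: 30
merge et(21) and 30: 51
merge ga(45) and 51: 96
The subtree containing al is merged 3 times, so code length = 3.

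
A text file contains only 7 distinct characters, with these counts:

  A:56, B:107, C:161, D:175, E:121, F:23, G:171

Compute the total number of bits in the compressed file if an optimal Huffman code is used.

Greedily combine the two least-frequent nodes:
F(23) + A(56) → 79
79 + B(107) → 186
E(121) + C(161) → 282
G(171) + D(175) → 346
186 + 282 → 468
346 + 468 → 814
Total encoded bits = sum of merged weights = 79 + 186 + 282 + 346 + 468 + 814 = 2175.

2175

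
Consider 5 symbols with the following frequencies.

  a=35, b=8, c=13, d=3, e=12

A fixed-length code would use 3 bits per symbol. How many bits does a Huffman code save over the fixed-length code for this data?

Fixed-length: 3 bits × 71 symbols = 213 bits.
Huffman merges:
combine d(3), b(8) → 11
combine 11, e(12) → 23
combine c(13), 23 → 36
combine a(35), 36 → 71
Huffman total = 11 + 23 + 36 + 71 = 141 bits.
Saving = 213 − 141 = 72 bits.

72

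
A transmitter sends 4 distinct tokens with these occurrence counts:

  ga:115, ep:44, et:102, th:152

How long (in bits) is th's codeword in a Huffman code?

Repeatedly merge the two smallest:
combine ep(44), et(102) → 146
combine ga(115), 146 → 261
combine th(152), 261 → 413
th is merged only at the final step, so code length = 1.

1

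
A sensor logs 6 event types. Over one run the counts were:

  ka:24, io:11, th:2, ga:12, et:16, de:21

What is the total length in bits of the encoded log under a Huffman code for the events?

210

Merge the two smallest weights repeatedly:
th(2) + io(11) → 13
ga(12) + 13 → 25
et(16) + de(21) → 37
ka(24) + 25 → 49
37 + 49 → 86
The encoded length is the sum of every internal node's weight: 13 + 25 + 37 + 49 + 86 = 210 bits.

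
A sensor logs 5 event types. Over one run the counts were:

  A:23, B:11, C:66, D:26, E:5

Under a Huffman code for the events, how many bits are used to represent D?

Repeatedly merge the two smallest:
E(5) + B(11) → 16
16 + A(23) → 39
D(26) + 39 → 65
65 + C(66) → 131
D sits 2 levels below the root, so its codeword is 2 bits.

2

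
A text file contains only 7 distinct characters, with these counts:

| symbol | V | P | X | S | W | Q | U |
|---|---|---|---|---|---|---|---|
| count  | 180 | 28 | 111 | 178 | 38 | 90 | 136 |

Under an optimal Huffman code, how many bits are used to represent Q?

Build the tree from the bottom:
P(28) + W(38) → 66
66 + Q(90) → 156
X(111) + U(136) → 247
156 + S(178) → 334
V(180) + 247 → 427
334 + 427 → 761
Q sits 3 levels below the root, so its codeword is 3 bits.

3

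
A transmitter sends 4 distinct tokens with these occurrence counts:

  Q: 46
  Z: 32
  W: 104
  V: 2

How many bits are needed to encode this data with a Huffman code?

Greedily combine the two least-frequent nodes:
combine V(2), Z(32) → 34
combine 34, Q(46) → 80
combine 80, W(104) → 184
Total encoded bits = sum of merged weights = 34 + 80 + 184 = 298.

298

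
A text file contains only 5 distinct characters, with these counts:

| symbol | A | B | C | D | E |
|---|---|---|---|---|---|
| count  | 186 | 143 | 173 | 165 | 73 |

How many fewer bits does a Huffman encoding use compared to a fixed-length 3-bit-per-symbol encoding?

Fixed-length: 3 bits × 740 symbols = 2220 bits.
Huffman merges:
merge E(73) and B(143): 216
merge D(165) and C(173): 338
merge A(186) and 216: 402
merge 338 and 402: 740
Huffman total = 216 + 338 + 402 + 740 = 1696 bits.
Saving = 2220 − 1696 = 524 bits.

524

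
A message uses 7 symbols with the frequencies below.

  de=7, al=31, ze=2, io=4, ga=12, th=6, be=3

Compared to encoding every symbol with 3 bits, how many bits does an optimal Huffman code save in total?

Fixed-length: 3 bits × 65 symbols = 195 bits.
Huffman merges:
combine ze(2), be(3) → 5
combine io(4), 5 → 9
combine th(6), de(7) → 13
combine 9, ga(12) → 21
combine 13, 21 → 34
combine al(31), 34 → 65
Huffman total = 5 + 9 + 13 + 21 + 34 + 65 = 147 bits.
Saving = 195 − 147 = 48 bits.

48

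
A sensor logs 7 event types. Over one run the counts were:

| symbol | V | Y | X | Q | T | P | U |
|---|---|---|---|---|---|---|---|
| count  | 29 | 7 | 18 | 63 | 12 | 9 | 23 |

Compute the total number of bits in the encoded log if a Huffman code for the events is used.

401

Merge the two smallest weights repeatedly:
Y(7) + P(9) → 16
T(12) + 16 → 28
X(18) + U(23) → 41
28 + V(29) → 57
41 + 57 → 98
Q(63) + 98 → 161
Each symbol's bit-cost is frequency × depth; summing gives 401 bits (equivalently 16 + 28 + 41 + 57 + 98 + 161).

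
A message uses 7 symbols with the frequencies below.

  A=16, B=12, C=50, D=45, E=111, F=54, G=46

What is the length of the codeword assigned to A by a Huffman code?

4

Huffman merges, smallest pair first:
merge B(12) and A(16): 28
merge 28 and D(45): 73
merge G(46) and C(50): 96
merge F(54) and 73: 127
merge 96 and E(111): 207
merge 127 and 207: 334
A sits 4 levels below the root, so its codeword is 4 bits.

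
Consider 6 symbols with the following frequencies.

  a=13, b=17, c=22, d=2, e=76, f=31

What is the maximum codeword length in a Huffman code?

Merge the two lowest-weight nodes at each step:
d(2) + a(13) → 15
15 + b(17) → 32
c(22) + f(31) → 53
32 + 53 → 85
e(76) + 85 → 161
Maximum depth reached is 4.

4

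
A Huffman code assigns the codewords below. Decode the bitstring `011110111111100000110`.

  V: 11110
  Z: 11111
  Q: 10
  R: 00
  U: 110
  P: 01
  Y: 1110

Read left to right; each codeword is recognised as soon as it completes (prefix code):
  01→P | 1110→Y | 11111→Z | 110→U | 00→R | 00→R | 110→U
Decoded message: PYZURRU

PYZURRU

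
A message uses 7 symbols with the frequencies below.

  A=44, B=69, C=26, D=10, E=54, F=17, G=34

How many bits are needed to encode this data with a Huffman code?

666

Merge the two smallest weights repeatedly:
merge D(10) and F(17): 27
merge C(26) and 27: 53
merge G(34) and A(44): 78
merge 53 and E(54): 107
merge B(69) and 78: 147
merge 107 and 147: 254
Total encoded bits = sum of merged weights = 27 + 53 + 78 + 107 + 147 + 254 = 666.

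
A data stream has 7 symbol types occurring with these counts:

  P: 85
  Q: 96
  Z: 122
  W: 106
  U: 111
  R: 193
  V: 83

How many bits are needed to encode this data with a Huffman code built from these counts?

2195

Build the Huffman tree bottom-up:
merge V(83) and P(85): 168
merge Q(96) and W(106): 202
merge U(111) and Z(122): 233
merge 168 and R(193): 361
merge 202 and 233: 435
merge 361 and 435: 796
The encoded length is the sum of every internal node's weight: 168 + 202 + 233 + 361 + 435 + 796 = 2195 bits.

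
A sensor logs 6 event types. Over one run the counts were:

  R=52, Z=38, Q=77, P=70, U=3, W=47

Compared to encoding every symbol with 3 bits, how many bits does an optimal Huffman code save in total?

158

Fixed-length: 3 bits × 287 symbols = 861 bits.
Huffman merges:
combine U(3), Z(38) → 41
combine 41, W(47) → 88
combine R(52), P(70) → 122
combine Q(77), 88 → 165
combine 122, 165 → 287
Huffman total = 41 + 88 + 122 + 165 + 287 = 703 bits.
Saving = 861 − 703 = 158 bits.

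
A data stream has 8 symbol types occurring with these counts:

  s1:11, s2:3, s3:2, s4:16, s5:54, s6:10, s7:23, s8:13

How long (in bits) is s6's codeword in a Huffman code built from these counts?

4

Huffman merges, smallest pair first:
s3(2) + s2(3) → 5
5 + s6(10) → 15
s1(11) + s8(13) → 24
15 + s4(16) → 31
s7(23) + 24 → 47
31 + 47 → 78
s5(54) + 78 → 132
The subtree containing s6 is merged 4 times, so code length = 4.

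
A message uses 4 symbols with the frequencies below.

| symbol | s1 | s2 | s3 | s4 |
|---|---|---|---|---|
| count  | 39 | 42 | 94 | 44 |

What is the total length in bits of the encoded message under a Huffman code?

Build the Huffman tree bottom-up:
merge s1(39) and s2(42): 81
merge s4(44) and 81: 125
merge s3(94) and 125: 219
Each symbol's bit-cost is frequency × depth; summing gives 425 bits (equivalently 81 + 125 + 219).

425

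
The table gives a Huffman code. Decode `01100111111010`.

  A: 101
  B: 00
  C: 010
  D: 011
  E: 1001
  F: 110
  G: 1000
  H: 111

Read left to right; each codeword is recognised as soon as it completes (prefix code):
  011→D | 00→B | 111→H | 111→H | 010→C
Decoded message: DBHHC

DBHHC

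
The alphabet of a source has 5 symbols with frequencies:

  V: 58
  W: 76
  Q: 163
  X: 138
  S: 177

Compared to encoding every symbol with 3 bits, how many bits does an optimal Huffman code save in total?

478

Fixed-length: 3 bits × 612 symbols = 1836 bits.
Huffman merges:
merge V(58) and W(76): 134
merge 134 and X(138): 272
merge Q(163) and S(177): 340
merge 272 and 340: 612
Huffman total = 134 + 272 + 340 + 612 = 1358 bits.
Saving = 1836 − 1358 = 478 bits.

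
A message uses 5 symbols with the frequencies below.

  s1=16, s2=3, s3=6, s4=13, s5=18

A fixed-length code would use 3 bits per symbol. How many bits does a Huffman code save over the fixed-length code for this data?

47

Fixed-length: 3 bits × 56 symbols = 168 bits.
Huffman merges:
merge s2(3) and s3(6): 9
merge 9 and s4(13): 22
merge s1(16) and s5(18): 34
merge 22 and 34: 56
Huffman total = 9 + 22 + 34 + 56 = 121 bits.
Saving = 168 − 121 = 47 bits.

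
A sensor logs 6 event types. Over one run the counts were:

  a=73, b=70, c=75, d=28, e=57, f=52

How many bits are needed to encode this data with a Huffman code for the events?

917

Merge the two smallest weights repeatedly:
d(28) + f(52) → 80
e(57) + b(70) → 127
a(73) + c(75) → 148
80 + 127 → 207
148 + 207 → 355
Each symbol's bit-cost is frequency × depth; summing gives 917 bits (equivalently 80 + 127 + 148 + 207 + 355).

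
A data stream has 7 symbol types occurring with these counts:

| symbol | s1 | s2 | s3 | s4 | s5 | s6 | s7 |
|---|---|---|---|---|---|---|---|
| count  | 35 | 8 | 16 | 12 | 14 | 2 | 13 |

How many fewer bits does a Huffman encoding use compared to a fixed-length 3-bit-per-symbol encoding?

41

Fixed-length: 3 bits × 100 symbols = 300 bits.
Huffman merges:
combine s6(2), s2(8) → 10
combine 10, s4(12) → 22
combine s7(13), s5(14) → 27
combine s3(16), 22 → 38
combine 27, s1(35) → 62
combine 38, 62 → 100
Huffman total = 10 + 22 + 27 + 38 + 62 + 100 = 259 bits.
Saving = 300 − 259 = 41 bits.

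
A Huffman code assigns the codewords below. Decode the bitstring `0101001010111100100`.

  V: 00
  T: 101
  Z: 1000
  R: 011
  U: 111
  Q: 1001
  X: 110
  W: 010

WQWUQV

Read left to right; each codeword is recognised as soon as it completes (prefix code):
  010→W | 1001→Q | 010→W | 111→U | 1001→Q | 00→V
Decoded message: WQWUQV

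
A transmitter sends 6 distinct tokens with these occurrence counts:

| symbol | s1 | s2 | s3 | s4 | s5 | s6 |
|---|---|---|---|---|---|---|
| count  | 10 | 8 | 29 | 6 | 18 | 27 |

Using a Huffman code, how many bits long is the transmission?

Greedily combine the two least-frequent nodes:
combine s4(6), s2(8) → 14
combine s1(10), 14 → 24
combine s5(18), 24 → 42
combine s6(27), s3(29) → 56
combine 42, 56 → 98
The encoded length is the sum of every internal node's weight: 14 + 24 + 42 + 56 + 98 = 234 bits.

234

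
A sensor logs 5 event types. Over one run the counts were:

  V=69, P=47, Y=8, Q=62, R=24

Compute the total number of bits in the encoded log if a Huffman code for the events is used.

Build the Huffman tree bottom-up:
merge Y(8) and R(24): 32
merge 32 and P(47): 79
merge Q(62) and V(69): 131
merge 79 and 131: 210
Total encoded bits = sum of merged weights = 32 + 79 + 131 + 210 = 452.

452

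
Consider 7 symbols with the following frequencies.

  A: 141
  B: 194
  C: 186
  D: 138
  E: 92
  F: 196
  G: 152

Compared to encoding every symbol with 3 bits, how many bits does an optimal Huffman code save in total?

196

Fixed-length: 3 bits × 1099 symbols = 3297 bits.
Huffman merges:
E(92) + D(138) → 230
A(141) + G(152) → 293
C(186) + B(194) → 380
F(196) + 230 → 426
293 + 380 → 673
426 + 673 → 1099
Huffman total = 230 + 293 + 380 + 426 + 673 + 1099 = 3101 bits.
Saving = 3297 − 3101 = 196 bits.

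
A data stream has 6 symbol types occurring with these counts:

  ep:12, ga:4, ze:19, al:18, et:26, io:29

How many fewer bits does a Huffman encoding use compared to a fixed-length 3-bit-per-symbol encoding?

58

Fixed-length: 3 bits × 108 symbols = 324 bits.
Huffman merges:
combine ga(4), ep(12) → 16
combine 16, al(18) → 34
combine ze(19), et(26) → 45
combine io(29), 34 → 63
combine 45, 63 → 108
Huffman total = 16 + 34 + 45 + 63 + 108 = 266 bits.
Saving = 324 − 266 = 58 bits.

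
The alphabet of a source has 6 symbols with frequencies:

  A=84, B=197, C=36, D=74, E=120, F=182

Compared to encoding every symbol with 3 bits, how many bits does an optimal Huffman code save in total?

389

Fixed-length: 3 bits × 693 symbols = 2079 bits.
Huffman merges:
C(36) + D(74) → 110
A(84) + 110 → 194
E(120) + F(182) → 302
194 + B(197) → 391
302 + 391 → 693
Huffman total = 110 + 194 + 302 + 391 + 693 = 1690 bits.
Saving = 2079 − 1690 = 389 bits.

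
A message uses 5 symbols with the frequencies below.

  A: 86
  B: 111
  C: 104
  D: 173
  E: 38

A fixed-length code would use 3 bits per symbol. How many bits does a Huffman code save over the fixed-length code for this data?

388

Fixed-length: 3 bits × 512 symbols = 1536 bits.
Huffman merges:
combine E(38), A(86) → 124
combine C(104), B(111) → 215
combine 124, D(173) → 297
combine 215, 297 → 512
Huffman total = 124 + 215 + 297 + 512 = 1148 bits.
Saving = 1536 − 1148 = 388 bits.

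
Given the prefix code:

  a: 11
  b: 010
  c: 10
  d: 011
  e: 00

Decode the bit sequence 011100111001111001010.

dcdcdaecc

Read left to right; each codeword is recognised as soon as it completes (prefix code):
  011→d | 10→c | 011→d | 10→c | 011→d | 11→a | 00→e | 10→c | 10→c
Decoded message: dcdcdaecc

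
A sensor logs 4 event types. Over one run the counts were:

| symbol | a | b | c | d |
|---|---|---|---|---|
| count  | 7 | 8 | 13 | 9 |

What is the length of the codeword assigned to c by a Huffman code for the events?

2

Build the tree from the bottom:
merge a(7) and b(8): 15
merge d(9) and c(13): 22
merge 15 and 22: 37
c sits 2 levels below the root, so its codeword is 2 bits.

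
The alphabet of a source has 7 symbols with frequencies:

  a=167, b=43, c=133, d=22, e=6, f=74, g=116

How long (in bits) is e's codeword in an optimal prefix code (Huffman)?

5

Repeatedly merge the two smallest:
e(6) + d(22) → 28
28 + b(43) → 71
71 + f(74) → 145
g(116) + c(133) → 249
145 + a(167) → 312
249 + 312 → 561
The subtree containing e is merged 5 times, so code length = 5.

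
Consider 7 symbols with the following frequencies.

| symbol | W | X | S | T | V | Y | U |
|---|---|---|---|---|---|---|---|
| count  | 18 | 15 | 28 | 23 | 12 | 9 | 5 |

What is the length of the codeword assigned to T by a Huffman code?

2

Build the tree from the bottom:
merge U(5) and Y(9): 14
merge V(12) and 14: 26
merge X(15) and W(18): 33
merge T(23) and 26: 49
merge S(28) and 33: 61
merge 49 and 61: 110
T sits 2 levels below the root, so its codeword is 2 bits.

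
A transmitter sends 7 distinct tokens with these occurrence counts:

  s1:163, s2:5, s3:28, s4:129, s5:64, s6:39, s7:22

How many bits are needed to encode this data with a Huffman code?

1071

Merge the two smallest weights repeatedly:
combine s2(5), s7(22) → 27
combine 27, s3(28) → 55
combine s6(39), 55 → 94
combine s5(64), 94 → 158
combine s4(129), 158 → 287
combine s1(163), 287 → 450
The encoded length is the sum of every internal node's weight: 27 + 55 + 94 + 158 + 287 + 450 = 1071 bits.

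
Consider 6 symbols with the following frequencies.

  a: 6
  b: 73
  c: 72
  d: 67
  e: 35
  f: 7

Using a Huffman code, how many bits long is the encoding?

Merge the two smallest weights repeatedly:
combine a(6), f(7) → 13
combine 13, e(35) → 48
combine 48, d(67) → 115
combine c(72), b(73) → 145
combine 115, 145 → 260
Each symbol's bit-cost is frequency × depth; summing gives 581 bits (equivalently 13 + 48 + 115 + 145 + 260).

581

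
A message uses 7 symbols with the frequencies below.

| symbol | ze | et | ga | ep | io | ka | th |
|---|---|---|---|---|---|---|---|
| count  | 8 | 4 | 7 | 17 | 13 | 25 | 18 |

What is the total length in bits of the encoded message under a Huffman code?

Merge the two smallest weights repeatedly:
merge et(4) and ga(7): 11
merge ze(8) and 11: 19
merge io(13) and ep(17): 30
merge th(18) and 19: 37
merge ka(25) and 30: 55
merge 37 and 55: 92
Total encoded bits = sum of merged weights = 11 + 19 + 30 + 37 + 55 + 92 = 244.

244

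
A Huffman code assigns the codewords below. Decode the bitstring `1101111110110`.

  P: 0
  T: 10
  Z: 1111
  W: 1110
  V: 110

VZVV

Read left to right; each codeword is recognised as soon as it completes (prefix code):
  110→V | 1111→Z | 110→V | 110→V
Decoded message: VZVV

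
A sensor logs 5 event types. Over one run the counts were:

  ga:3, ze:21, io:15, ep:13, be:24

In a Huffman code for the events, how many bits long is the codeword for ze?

Huffman merges, smallest pair first:
ga(3) + ep(13) → 16
io(15) + 16 → 31
ze(21) + be(24) → 45
31 + 45 → 76
The subtree containing ze is merged 2 times, so code length = 2.

2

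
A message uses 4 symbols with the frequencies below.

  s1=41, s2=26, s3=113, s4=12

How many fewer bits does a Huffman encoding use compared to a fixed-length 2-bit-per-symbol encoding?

Fixed-length: 2 bits × 192 symbols = 384 bits.
Huffman merges:
s4(12) + s2(26) → 38
38 + s1(41) → 79
79 + s3(113) → 192
Huffman total = 38 + 79 + 192 = 309 bits.
Saving = 384 − 309 = 75 bits.

75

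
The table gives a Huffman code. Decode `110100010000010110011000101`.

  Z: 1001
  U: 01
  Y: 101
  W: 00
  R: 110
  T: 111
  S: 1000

Read left to right; each codeword is recognised as soon as it completes (prefix code):
  110→R | 1000→S | 1000→S | 00→W | 101→Y | 1001→Z | 1000→S | 101→Y
Decoded message: RSSWYZSY

RSSWYZSY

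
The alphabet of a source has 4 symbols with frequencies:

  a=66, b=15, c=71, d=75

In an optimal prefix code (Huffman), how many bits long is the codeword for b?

2

Repeatedly merge the two smallest:
combine b(15), a(66) → 81
combine c(71), d(75) → 146
combine 81, 146 → 227
b sits 2 levels below the root, so its codeword is 2 bits.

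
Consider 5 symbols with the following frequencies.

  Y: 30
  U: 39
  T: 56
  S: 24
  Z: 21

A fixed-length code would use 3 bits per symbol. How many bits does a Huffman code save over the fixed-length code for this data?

125

Fixed-length: 3 bits × 170 symbols = 510 bits.
Huffman merges:
merge Z(21) and S(24): 45
merge Y(30) and U(39): 69
merge 45 and T(56): 101
merge 69 and 101: 170
Huffman total = 45 + 69 + 101 + 170 = 385 bits.
Saving = 510 − 385 = 125 bits.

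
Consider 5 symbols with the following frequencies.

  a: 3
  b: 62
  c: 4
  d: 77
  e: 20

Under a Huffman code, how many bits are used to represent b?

Huffman merges, smallest pair first:
combine a(3), c(4) → 7
combine 7, e(20) → 27
combine 27, b(62) → 89
combine d(77), 89 → 166
b's leaf is at depth 2, giving a 2-bit codeword.

2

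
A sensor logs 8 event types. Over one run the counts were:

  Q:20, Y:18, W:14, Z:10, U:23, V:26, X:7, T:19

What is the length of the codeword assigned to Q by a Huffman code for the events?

Repeatedly merge the two smallest:
combine X(7), Z(10) → 17
combine W(14), 17 → 31
combine Y(18), T(19) → 37
combine Q(20), U(23) → 43
combine V(26), 31 → 57
combine 37, 43 → 80
combine 57, 80 → 137
Q's leaf is at depth 3, giving a 3-bit codeword.

3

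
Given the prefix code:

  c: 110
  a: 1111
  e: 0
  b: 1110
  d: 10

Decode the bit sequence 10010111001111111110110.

dedbeaadc

Read left to right; each codeword is recognised as soon as it completes (prefix code):
  10→d | 0→e | 10→d | 1110→b | 0→e | 1111→a | 1111→a | 10→d | 110→c
Decoded message: dedbeaadc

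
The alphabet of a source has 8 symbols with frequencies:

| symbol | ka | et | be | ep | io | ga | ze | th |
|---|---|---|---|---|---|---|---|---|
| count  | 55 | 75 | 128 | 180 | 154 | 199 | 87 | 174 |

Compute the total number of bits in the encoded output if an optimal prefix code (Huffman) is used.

Build the Huffman tree bottom-up:
merge ka(55) and et(75): 130
merge ze(87) and be(128): 215
merge 130 and io(154): 284
merge th(174) and ep(180): 354
merge ga(199) and 215: 414
merge 284 and 354: 638
merge 414 and 638: 1052
Total encoded bits = sum of merged weights = 130 + 215 + 284 + 354 + 414 + 638 + 1052 = 3087.

3087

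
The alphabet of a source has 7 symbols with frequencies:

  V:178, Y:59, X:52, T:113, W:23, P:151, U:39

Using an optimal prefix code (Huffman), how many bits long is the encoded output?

Greedily combine the two least-frequent nodes:
combine W(23), U(39) → 62
combine X(52), Y(59) → 111
combine 62, 111 → 173
combine T(113), P(151) → 264
combine 173, V(178) → 351
combine 264, 351 → 615
The encoded length is the sum of every internal node's weight: 62 + 111 + 173 + 264 + 351 + 615 = 1576 bits.

1576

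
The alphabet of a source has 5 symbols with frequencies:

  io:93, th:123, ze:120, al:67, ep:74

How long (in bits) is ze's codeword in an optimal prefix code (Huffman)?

Repeatedly merge the two smallest:
merge al(67) and ep(74): 141
merge io(93) and ze(120): 213
merge th(123) and 141: 264
merge 213 and 264: 477
ze's leaf is at depth 2, giving a 2-bit codeword.

2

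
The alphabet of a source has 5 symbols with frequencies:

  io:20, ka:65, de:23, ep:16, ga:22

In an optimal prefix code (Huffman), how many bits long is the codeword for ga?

Build the tree from the bottom:
merge ep(16) and io(20): 36
merge ga(22) and de(23): 45
merge 36 and 45: 81
merge ka(65) and 81: 146
The subtree containing ga is merged 3 times, so code length = 3.

3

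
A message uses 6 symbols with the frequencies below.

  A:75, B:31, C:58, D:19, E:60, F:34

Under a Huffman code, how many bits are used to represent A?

2

Repeatedly merge the two smallest:
merge D(19) and B(31): 50
merge F(34) and 50: 84
merge C(58) and E(60): 118
merge A(75) and 84: 159
merge 118 and 159: 277
The subtree containing A is merged 2 times, so code length = 2.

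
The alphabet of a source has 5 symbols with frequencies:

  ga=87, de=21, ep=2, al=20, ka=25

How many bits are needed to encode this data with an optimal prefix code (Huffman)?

Greedily combine the two least-frequent nodes:
merge ep(2) and al(20): 22
merge de(21) and 22: 43
merge ka(25) and 43: 68
merge 68 and ga(87): 155
Total encoded bits = sum of merged weights = 22 + 43 + 68 + 155 = 288.

288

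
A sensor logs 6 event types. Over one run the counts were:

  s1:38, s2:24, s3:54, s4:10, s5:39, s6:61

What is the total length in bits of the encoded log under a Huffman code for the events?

Greedily combine the two least-frequent nodes:
s4(10) + s2(24) → 34
34 + s1(38) → 72
s5(39) + s3(54) → 93
s6(61) + 72 → 133
93 + 133 → 226
Each symbol's bit-cost is frequency × depth; summing gives 558 bits (equivalently 34 + 72 + 93 + 133 + 226).

558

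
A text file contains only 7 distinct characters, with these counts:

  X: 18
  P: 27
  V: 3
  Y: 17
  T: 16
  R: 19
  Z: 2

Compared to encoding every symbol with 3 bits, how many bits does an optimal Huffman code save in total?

Fixed-length: 3 bits × 102 symbols = 306 bits.
Huffman merges:
combine Z(2), V(3) → 5
combine 5, T(16) → 21
combine Y(17), X(18) → 35
combine R(19), 21 → 40
combine P(27), 35 → 62
combine 40, 62 → 102
Huffman total = 5 + 21 + 35 + 40 + 62 + 102 = 265 bits.
Saving = 306 − 265 = 41 bits.

41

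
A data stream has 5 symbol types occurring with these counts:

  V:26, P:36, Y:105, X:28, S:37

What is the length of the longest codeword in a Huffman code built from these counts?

Merge the two lowest-weight nodes at each step:
merge V(26) and X(28): 54
merge P(36) and S(37): 73
merge 54 and 73: 127
merge Y(105) and 127: 232
The first pair merged (V, X) ends up deepest, at depth 3.

3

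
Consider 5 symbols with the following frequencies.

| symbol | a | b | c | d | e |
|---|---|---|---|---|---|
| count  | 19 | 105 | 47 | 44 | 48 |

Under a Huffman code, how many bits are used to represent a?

3

Repeatedly merge the two smallest:
merge a(19) and d(44): 63
merge c(47) and e(48): 95
merge 63 and 95: 158
merge b(105) and 158: 263
The subtree containing a is merged 3 times, so code length = 3.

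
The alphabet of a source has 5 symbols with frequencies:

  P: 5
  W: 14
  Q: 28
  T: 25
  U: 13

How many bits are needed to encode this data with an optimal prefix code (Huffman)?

188

Greedily combine the two least-frequent nodes:
combine P(5), U(13) → 18
combine W(14), 18 → 32
combine T(25), Q(28) → 53
combine 32, 53 → 85
The encoded length is the sum of every internal node's weight: 18 + 32 + 53 + 85 = 188 bits.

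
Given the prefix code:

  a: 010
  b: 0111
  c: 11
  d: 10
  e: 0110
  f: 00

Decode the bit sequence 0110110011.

Read left to right; each codeword is recognised as soon as it completes (prefix code):
  0110→e | 11→c | 00→f | 11→c
Decoded message: ecfc

ecfc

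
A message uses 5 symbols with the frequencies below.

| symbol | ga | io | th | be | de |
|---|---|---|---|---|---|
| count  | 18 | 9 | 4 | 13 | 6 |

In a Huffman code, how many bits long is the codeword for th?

3

Repeatedly merge the two smallest:
combine th(4), de(6) → 10
combine io(9), 10 → 19
combine be(13), ga(18) → 31
combine 19, 31 → 50
The subtree containing th is merged 3 times, so code length = 3.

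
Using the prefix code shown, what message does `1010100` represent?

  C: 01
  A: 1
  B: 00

Read left to right; each codeword is recognised as soon as it completes (prefix code):
  1→A | 01→C | 01→C | 00→B
Decoded message: ACCB

ACCB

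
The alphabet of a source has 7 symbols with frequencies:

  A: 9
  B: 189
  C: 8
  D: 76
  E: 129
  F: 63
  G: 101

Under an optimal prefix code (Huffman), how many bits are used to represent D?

Repeatedly merge the two smallest:
merge C(8) and A(9): 17
merge 17 and F(63): 80
merge D(76) and 80: 156
merge G(101) and E(129): 230
merge 156 and B(189): 345
merge 230 and 345: 575
D's leaf is at depth 3, giving a 3-bit codeword.

3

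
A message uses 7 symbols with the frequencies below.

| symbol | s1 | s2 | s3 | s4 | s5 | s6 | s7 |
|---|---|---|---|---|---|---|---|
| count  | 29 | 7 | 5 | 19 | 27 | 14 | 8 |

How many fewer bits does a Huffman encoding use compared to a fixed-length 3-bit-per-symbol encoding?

Fixed-length: 3 bits × 109 symbols = 327 bits.
Huffman merges:
combine s3(5), s2(7) → 12
combine s7(8), 12 → 20
combine s6(14), s4(19) → 33
combine 20, s5(27) → 47
combine s1(29), 33 → 62
combine 47, 62 → 109
Huffman total = 12 + 20 + 33 + 47 + 62 + 109 = 283 bits.
Saving = 327 − 283 = 44 bits.

44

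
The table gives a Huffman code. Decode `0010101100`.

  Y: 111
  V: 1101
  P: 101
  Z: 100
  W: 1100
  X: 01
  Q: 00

Read left to right; each codeword is recognised as soon as it completes (prefix code):
  00→Q | 101→P | 01→X | 100→Z
Decoded message: QPXZ

QPXZ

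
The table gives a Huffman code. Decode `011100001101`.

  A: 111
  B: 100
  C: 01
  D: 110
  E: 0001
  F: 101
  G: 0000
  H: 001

CDEF

Read left to right; each codeword is recognised as soon as it completes (prefix code):
  01→C | 110→D | 0001→E | 101→F
Decoded message: CDEF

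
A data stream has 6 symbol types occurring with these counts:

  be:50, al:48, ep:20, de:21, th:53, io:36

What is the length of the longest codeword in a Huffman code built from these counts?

Merge the two lowest-weight nodes at each step:
combine ep(20), de(21) → 41
combine io(36), 41 → 77
combine al(48), be(50) → 98
combine th(53), 77 → 130
combine 98, 130 → 228
The first pair merged (ep, de) ends up deepest, at depth 4.

4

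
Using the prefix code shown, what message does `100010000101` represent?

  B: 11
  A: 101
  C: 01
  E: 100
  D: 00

Read left to right; each codeword is recognised as soon as it completes (prefix code):
  100→E | 01→C | 00→D | 00→D | 101→A
Decoded message: ECDDA

ECDDA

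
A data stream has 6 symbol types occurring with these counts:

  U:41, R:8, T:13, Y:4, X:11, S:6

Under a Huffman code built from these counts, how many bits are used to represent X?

Huffman merges, smallest pair first:
merge Y(4) and S(6): 10
merge R(8) and 10: 18
merge X(11) and T(13): 24
merge 18 and 24: 42
merge U(41) and 42: 83
X's leaf is at depth 3, giving a 3-bit codeword.

3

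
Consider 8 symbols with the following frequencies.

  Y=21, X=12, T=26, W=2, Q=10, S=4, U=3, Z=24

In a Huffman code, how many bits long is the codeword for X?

3

Build the tree from the bottom:
merge W(2) and U(3): 5
merge S(4) and 5: 9
merge 9 and Q(10): 19
merge X(12) and 19: 31
merge Y(21) and Z(24): 45
merge T(26) and 31: 57
merge 45 and 57: 102
X's leaf is at depth 3, giving a 3-bit codeword.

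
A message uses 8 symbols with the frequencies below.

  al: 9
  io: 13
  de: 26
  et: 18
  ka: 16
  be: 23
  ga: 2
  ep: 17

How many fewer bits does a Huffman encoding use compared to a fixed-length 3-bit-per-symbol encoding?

Fixed-length: 3 bits × 124 symbols = 372 bits.
Huffman merges:
ga(2) + al(9) → 11
11 + io(13) → 24
ka(16) + ep(17) → 33
et(18) + be(23) → 41
24 + de(26) → 50
33 + 41 → 74
50 + 74 → 124
Huffman total = 11 + 24 + 33 + 41 + 50 + 74 + 124 = 357 bits.
Saving = 372 − 357 = 15 bits.

15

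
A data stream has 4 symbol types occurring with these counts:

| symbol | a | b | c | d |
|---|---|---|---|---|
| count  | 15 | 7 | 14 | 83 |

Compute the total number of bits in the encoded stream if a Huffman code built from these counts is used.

Greedily combine the two least-frequent nodes:
combine b(7), c(14) → 21
combine a(15), 21 → 36
combine 36, d(83) → 119
Each symbol's bit-cost is frequency × depth; summing gives 176 bits (equivalently 21 + 36 + 119).

176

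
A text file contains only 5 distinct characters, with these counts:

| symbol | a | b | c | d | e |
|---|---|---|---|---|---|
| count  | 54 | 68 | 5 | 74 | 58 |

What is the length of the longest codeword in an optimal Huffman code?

3

Merge the two lowest-weight nodes at each step:
combine c(5), a(54) → 59
combine e(58), 59 → 117
combine b(68), d(74) → 142
combine 117, 142 → 259
The rarest symbols sit at the bottom; the longest codeword is 3 bits.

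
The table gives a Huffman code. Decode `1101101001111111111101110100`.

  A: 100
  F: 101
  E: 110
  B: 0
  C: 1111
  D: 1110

Read left to right; each codeword is recognised as soon as it completes (prefix code):
  110→E | 110→E | 100→A | 1111→C | 1111→C | 1110→D | 1110→D | 100→A
Decoded message: EEACCDDA

EEACCDDA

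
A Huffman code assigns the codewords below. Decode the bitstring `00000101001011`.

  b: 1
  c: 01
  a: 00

Read left to right; each codeword is recognised as soon as it completes (prefix code):
  00→a | 00→a | 01→c | 01→c | 00→a | 1→b | 01→c | 1→b
Decoded message: aaccabcb

aaccabcb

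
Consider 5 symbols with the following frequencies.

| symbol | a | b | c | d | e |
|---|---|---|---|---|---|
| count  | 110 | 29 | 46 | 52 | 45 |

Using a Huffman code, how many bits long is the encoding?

626

Merge the two smallest weights repeatedly:
combine b(29), e(45) → 74
combine c(46), d(52) → 98
combine 74, 98 → 172
combine a(110), 172 → 282
The encoded length is the sum of every internal node's weight: 74 + 98 + 172 + 282 = 626 bits.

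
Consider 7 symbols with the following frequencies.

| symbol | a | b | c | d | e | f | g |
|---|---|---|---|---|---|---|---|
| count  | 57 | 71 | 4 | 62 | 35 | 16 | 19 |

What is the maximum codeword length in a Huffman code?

5

Merge the two lowest-weight nodes at each step:
merge c(4) and f(16): 20
merge g(19) and 20: 39
merge e(35) and 39: 74
merge a(57) and d(62): 119
merge b(71) and 74: 145
merge 119 and 145: 264
Maximum depth reached is 5.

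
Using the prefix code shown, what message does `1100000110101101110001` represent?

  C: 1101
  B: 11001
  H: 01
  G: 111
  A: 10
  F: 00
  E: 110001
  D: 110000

DHAACE

Read left to right; each codeword is recognised as soon as it completes (prefix code):
  110000→D | 01→H | 10→A | 10→A | 1101→C | 110001→E
Decoded message: DHAACE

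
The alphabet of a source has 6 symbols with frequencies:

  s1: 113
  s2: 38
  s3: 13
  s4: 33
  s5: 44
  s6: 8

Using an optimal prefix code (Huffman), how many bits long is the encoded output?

Greedily combine the two least-frequent nodes:
combine s6(8), s3(13) → 21
combine 21, s4(33) → 54
combine s2(38), s5(44) → 82
combine 54, 82 → 136
combine s1(113), 136 → 249
The encoded length is the sum of every internal node's weight: 21 + 54 + 82 + 136 + 249 = 542 bits.

542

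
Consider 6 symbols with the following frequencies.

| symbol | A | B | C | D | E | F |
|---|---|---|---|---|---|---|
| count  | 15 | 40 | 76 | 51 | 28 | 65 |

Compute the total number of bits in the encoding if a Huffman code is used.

676

Build the Huffman tree bottom-up:
A(15) + E(28) → 43
B(40) + 43 → 83
D(51) + F(65) → 116
C(76) + 83 → 159
116 + 159 → 275
The encoded length is the sum of every internal node's weight: 43 + 83 + 116 + 159 + 275 = 676 bits.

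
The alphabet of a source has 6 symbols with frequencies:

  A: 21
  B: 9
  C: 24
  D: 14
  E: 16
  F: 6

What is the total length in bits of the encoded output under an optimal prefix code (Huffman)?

224

Greedily combine the two least-frequent nodes:
combine F(6), B(9) → 15
combine D(14), 15 → 29
combine E(16), A(21) → 37
combine C(24), 29 → 53
combine 37, 53 → 90
Each symbol's bit-cost is frequency × depth; summing gives 224 bits (equivalently 15 + 29 + 37 + 53 + 90).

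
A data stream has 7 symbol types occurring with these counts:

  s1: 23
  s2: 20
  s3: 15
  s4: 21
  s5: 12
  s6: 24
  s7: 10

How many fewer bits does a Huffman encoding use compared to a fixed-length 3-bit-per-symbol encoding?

25

Fixed-length: 3 bits × 125 symbols = 375 bits.
Huffman merges:
combine s7(10), s5(12) → 22
combine s3(15), s2(20) → 35
combine s4(21), 22 → 43
combine s1(23), s6(24) → 47
combine 35, 43 → 78
combine 47, 78 → 125
Huffman total = 22 + 35 + 43 + 47 + 78 + 125 = 350 bits.
Saving = 375 − 350 = 25 bits.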